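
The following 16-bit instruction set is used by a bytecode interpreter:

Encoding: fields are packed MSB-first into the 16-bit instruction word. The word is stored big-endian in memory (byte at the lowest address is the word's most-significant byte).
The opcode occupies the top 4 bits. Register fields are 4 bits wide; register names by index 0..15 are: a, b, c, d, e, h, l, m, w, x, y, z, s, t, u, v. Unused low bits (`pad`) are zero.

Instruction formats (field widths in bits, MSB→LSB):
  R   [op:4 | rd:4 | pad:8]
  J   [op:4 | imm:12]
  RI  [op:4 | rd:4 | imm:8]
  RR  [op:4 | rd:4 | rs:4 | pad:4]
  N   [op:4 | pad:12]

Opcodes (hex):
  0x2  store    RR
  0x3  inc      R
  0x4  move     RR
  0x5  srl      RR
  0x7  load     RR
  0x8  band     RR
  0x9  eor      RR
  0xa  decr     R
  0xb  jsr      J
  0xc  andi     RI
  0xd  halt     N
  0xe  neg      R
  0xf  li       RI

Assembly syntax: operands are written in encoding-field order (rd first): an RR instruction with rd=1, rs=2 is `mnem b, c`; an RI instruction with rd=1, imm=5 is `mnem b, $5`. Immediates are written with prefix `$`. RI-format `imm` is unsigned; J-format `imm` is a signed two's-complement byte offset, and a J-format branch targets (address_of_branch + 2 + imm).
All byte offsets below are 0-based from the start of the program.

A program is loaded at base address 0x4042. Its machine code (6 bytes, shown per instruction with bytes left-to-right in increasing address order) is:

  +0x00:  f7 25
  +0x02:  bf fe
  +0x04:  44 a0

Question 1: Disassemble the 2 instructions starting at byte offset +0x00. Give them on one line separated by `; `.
li m, $37; jsr $-2

off 0x00: read f7 25 as big → 0xf725
  opcode bits[15:12]=0xf: li/RI
  rd@[11:8]=0x7 ⇒ m
  imm@[7:0]=0x25 ⇒ $37
off 0x02: read bf fe as big → 0xbffe
  opcode bits[15:12]=0xb: jsr/J
  imm@[11:0]=0xffe (s12→-2) ⇒ $-2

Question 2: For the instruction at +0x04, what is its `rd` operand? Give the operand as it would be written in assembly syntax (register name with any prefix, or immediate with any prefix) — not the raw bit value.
+0x04: 44 a0 ⇒ word 0x44a0 (big)
  opcode bits[15:12]=0x4: move/RR
  rd@[11:8]=0x4 ⇒ e
  rs@[7:4]=0xa ⇒ y

e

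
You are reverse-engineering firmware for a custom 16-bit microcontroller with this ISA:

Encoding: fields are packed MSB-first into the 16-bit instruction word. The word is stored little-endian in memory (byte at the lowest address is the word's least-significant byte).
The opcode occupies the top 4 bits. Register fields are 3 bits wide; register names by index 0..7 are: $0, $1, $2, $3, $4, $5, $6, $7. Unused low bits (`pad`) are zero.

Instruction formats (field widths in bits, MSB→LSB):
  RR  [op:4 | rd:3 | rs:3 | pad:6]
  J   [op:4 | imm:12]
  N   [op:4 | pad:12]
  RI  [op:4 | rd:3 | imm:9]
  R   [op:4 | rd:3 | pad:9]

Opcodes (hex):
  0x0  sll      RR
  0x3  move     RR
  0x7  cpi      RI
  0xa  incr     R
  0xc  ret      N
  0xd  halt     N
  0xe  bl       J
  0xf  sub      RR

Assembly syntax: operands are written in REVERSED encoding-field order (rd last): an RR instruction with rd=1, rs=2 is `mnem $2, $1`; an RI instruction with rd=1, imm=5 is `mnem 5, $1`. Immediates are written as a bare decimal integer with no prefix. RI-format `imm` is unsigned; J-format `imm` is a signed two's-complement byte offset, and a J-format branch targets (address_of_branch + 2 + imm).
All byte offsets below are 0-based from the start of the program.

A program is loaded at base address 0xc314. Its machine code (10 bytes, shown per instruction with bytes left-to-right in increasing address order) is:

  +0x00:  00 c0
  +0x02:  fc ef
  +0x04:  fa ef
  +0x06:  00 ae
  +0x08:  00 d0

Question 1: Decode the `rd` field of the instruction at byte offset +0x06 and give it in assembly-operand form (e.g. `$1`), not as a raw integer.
$7

+0x06: 00 ae ⇒ word 0xae00 (little)
  op=0xae00>>12=0xa ⇒ incr (R)
  [11:9] rd=7 = $7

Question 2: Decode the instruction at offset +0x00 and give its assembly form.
ret

+0x00: 00 c0 ⇒ word 0xc000 (little)
  top 4b → 0xc → ret [N]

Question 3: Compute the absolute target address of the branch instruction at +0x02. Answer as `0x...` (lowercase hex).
@+02  little-endian(fc ef) = 0xeffc
  opcode bits[15:12]=0xe: bl/J
  imm: (w>>0)&0xfff=0xffc (s12→-4) → -4
  target = base 0xc314 + off 0x02 + 2 + imm -4 = 0xc314

0xc314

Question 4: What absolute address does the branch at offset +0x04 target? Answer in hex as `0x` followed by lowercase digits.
0xc314

off 0x04: read fa ef as little → 0xeffa
  op=0xeffa>>12=0xe ⇒ bl (J)
  imm: (w>>0)&0xfff=0xffa (s12→-6) → -6
  target = base 0xc314 + off 0x04 + 2 + imm -6 = 0xc314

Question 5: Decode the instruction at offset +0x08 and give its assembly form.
halt

off 0x08: read 00 d0 as little → 0xd000
  op=0xd000>>12=0xd ⇒ halt (N)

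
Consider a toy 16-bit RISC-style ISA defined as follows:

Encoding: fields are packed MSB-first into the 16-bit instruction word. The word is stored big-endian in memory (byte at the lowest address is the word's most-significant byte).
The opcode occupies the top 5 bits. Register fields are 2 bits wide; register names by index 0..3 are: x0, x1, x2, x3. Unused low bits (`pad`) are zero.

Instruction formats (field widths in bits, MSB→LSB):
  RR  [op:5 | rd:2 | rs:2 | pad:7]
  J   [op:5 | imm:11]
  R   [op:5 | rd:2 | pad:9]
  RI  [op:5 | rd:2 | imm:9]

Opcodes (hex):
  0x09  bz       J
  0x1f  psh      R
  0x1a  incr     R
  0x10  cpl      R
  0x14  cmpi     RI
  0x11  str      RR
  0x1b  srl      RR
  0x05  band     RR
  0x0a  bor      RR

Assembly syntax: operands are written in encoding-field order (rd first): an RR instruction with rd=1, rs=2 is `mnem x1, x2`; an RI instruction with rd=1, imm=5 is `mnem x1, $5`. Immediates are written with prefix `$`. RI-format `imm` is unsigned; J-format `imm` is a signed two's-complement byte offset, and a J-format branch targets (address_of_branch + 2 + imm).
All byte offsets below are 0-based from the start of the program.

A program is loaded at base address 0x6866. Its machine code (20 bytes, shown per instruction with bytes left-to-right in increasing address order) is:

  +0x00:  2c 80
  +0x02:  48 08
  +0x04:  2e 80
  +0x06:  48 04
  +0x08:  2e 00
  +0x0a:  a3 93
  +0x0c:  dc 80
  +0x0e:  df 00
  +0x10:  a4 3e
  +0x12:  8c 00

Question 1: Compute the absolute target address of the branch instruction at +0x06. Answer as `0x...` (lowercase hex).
@+06  big-endian(48 04) = 0x4804
  top 5b → 0x9 → bz [J]
  [10:0] imm=4 = $4
  target = base 0x6866 + off 0x06 + 2 + imm 4 = 0x6872

0x6872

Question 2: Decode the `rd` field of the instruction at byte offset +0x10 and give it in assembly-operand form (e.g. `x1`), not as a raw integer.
x2

off 0x10: read a4 3e as big → 0xa43e
  opcode bits[15:11]=0x14: cmpi/RI
  rd@[10:9]=0x2 ⇒ x2
  imm@[8:0]=0x3e ⇒ $62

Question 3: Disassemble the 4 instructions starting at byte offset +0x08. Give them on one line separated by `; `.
@+08  big-endian(2e 00) = 0x2e00
  opcode bits[15:11]=0x5: band/RR
  rd: (w>>9)&0x3=0x3 → x3
  rs: (w>>7)&0x3=0x0 → x0
@+0a  big-endian(a3 93) = 0xa393
  opcode bits[15:11]=0x14: cmpi/RI
  rd: (w>>9)&0x3=0x1 → x1
  imm: (w>>0)&0x1ff=0x193 → $403
@+0c  big-endian(dc 80) = 0xdc80
  opcode bits[15:11]=0x1b: srl/RR
  rd: (w>>9)&0x3=0x2 → x2
  rs: (w>>7)&0x3=0x1 → x1
@+0e  big-endian(df 00) = 0xdf00
  opcode bits[15:11]=0x1b: srl/RR
  rd: (w>>9)&0x3=0x3 → x3
  rs: (w>>7)&0x3=0x2 → x2

band x3, x0; cmpi x1, $403; srl x2, x1; srl x3, x2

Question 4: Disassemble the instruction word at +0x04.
band x3, x1

@+04  big-endian(2e 80) = 0x2e80
  top 5b → 0x5 → band [RR]
  rd: (w>>9)&0x3=0x3 → x3
  rs: (w>>7)&0x3=0x1 → x1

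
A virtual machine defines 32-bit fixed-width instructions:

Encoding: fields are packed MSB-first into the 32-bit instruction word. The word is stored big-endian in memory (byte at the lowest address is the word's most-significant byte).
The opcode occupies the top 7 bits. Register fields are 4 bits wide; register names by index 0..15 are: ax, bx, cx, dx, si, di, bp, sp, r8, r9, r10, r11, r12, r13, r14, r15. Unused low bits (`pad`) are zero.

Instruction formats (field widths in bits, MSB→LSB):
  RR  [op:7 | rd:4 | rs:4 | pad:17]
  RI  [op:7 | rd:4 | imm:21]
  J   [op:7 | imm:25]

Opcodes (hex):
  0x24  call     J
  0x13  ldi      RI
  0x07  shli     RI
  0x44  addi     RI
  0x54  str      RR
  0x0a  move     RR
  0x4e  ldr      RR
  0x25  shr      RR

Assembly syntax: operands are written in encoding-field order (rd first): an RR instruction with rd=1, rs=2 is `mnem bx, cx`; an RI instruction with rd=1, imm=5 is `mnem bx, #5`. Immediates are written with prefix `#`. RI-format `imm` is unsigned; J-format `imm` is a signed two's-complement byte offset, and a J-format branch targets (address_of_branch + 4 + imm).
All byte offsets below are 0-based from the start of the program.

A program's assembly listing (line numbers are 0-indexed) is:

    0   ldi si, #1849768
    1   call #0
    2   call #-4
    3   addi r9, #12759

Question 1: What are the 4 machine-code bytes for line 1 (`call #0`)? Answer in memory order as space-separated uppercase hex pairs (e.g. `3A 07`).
1. call fields op=0x24:7|imm=0:25 → word 48000000h → 48 00 00 00

48 00 00 00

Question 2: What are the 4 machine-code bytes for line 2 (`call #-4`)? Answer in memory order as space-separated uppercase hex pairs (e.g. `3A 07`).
L2: call op=0x24:7|imm=-4:25 ⇒ 0x49fffffc ⇒ big 49 ff ff fc

49 FF FF FC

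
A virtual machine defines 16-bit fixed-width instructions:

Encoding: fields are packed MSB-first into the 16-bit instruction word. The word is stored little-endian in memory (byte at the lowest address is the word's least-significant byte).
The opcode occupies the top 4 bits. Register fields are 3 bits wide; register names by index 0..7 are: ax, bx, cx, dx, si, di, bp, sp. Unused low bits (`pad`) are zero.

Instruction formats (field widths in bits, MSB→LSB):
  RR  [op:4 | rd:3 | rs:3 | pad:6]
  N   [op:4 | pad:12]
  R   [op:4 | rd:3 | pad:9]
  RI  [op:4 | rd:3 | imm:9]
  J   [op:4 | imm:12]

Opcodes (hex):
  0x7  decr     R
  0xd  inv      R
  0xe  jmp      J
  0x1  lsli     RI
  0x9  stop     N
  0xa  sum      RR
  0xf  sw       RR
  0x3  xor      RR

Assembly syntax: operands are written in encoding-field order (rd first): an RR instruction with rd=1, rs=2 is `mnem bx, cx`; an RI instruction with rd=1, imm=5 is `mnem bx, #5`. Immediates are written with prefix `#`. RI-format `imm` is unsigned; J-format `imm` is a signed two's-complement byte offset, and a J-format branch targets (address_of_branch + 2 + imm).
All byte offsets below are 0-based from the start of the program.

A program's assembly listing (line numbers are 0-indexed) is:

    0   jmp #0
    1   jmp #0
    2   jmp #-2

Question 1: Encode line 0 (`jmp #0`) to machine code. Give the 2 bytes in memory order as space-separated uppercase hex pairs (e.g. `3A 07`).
00 E0

L0: jmp op=0xe:4|imm=0:12 ⇒ 0xe000 ⇒ little 00 e0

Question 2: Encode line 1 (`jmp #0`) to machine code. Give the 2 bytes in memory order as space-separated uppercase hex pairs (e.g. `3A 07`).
1. jmp fields op=0xe:4|imm=0:12 → word e000h → 00 e0

00 E0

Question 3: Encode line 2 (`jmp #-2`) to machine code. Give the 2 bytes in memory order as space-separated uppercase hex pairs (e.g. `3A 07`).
2. jmp fields op=0xe:4|imm=-2:12 → word effeh → fe ef

FE EF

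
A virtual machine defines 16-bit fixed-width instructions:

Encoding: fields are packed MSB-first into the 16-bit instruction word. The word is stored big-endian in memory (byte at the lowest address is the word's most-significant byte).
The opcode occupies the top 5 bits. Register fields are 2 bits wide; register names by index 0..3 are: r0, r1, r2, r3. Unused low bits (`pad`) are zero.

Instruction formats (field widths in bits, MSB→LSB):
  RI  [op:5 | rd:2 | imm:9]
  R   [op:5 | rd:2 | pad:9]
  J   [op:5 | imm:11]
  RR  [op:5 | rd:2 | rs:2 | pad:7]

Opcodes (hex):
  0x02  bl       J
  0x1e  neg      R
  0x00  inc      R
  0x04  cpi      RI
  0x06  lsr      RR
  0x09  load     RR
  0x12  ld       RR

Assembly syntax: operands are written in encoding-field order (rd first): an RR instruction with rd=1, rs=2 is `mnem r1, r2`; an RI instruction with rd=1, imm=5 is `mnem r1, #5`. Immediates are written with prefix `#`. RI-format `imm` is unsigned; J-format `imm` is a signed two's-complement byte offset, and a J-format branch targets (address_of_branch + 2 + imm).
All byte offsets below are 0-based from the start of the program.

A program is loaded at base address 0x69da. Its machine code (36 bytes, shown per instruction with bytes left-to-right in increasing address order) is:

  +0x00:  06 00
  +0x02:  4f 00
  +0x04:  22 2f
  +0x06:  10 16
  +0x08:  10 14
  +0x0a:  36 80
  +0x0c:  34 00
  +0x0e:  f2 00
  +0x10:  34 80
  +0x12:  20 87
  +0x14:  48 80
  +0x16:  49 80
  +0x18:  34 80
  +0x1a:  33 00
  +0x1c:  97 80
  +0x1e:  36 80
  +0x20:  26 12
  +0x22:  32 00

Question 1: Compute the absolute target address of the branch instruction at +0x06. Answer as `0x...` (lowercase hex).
@+06  big-endian(10 16) = 0x1016
  op=0x1016>>11=0x2 ⇒ bl (J)
  imm@[10:0]=0x16 ⇒ #22
  target = base 0x69da + off 0x06 + 2 + imm 22 = 0x69f8

0x69f8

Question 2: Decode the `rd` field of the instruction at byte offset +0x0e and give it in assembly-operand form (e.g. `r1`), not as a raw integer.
@+0e  big-endian(f2 00) = 0xf200
  top 5b → 0x1e → neg [R]
  [10:9] rd=1 = r1

r1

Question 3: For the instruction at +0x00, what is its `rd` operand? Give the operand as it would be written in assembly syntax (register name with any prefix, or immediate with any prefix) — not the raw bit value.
r3

@+00  big-endian(06 00) = 0x0600
  opcode bits[15:11]=0x0: inc/R
  [10:9] rd=3 = r3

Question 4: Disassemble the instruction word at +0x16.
load r0, r3

@+16  big-endian(49 80) = 0x4980
  op=0x4980>>11=0x9 ⇒ load (RR)
  [10:9] rd=0 = r0
  [8:7] rs=3 = r3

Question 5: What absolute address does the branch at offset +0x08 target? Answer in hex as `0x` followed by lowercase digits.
@+08  big-endian(10 14) = 0x1014
  opcode bits[15:11]=0x2: bl/J
  imm: (w>>0)&0x7ff=0x14 → #20
  target = base 0x69da + off 0x08 + 2 + imm 20 = 0x69f8

0x69f8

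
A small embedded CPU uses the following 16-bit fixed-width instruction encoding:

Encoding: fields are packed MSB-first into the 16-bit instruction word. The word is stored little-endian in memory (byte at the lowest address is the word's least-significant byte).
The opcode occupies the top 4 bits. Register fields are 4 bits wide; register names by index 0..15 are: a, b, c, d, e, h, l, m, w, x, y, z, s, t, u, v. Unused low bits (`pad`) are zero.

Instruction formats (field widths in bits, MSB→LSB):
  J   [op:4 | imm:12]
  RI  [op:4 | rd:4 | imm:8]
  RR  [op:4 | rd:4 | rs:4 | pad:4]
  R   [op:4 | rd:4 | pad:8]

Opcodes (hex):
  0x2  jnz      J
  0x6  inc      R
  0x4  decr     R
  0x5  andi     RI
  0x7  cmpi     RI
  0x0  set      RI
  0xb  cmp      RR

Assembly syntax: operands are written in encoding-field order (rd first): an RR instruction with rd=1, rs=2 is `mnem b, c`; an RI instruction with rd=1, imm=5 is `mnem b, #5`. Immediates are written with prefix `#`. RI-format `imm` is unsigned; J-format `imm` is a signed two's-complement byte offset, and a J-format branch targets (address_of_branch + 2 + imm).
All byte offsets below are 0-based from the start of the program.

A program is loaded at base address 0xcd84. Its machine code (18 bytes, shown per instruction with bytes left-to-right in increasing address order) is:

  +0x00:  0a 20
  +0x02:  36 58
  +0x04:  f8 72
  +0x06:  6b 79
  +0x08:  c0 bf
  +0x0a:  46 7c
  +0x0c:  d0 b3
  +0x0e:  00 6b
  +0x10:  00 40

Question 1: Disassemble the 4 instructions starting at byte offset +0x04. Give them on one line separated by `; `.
cmpi c, #248; cmpi x, #107; cmp v, s; cmpi s, #70

[04] f8 72 → 0x72f8
  opcode bits[15:12]=0x7: cmpi/RI
  rd: (w>>8)&0xf=0x2 → c
  imm: (w>>0)&0xff=0xf8 → #248
[06] 6b 79 → 0x796b
  opcode bits[15:12]=0x7: cmpi/RI
  rd: (w>>8)&0xf=0x9 → x
  imm: (w>>0)&0xff=0x6b → #107
[08] c0 bf → 0xbfc0
  opcode bits[15:12]=0xb: cmp/RR
  rd: (w>>8)&0xf=0xf → v
  rs: (w>>4)&0xf=0xc → s
[0a] 46 7c → 0x7c46
  opcode bits[15:12]=0x7: cmpi/RI
  rd: (w>>8)&0xf=0xc → s
  imm: (w>>0)&0xff=0x46 → #70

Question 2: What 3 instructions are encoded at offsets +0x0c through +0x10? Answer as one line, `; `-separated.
off 0x0c: read d0 b3 as little → 0xb3d0
  opcode bits[15:12]=0xb: cmp/RR
  rd@[11:8]=0x3 ⇒ d
  rs@[7:4]=0xd ⇒ t
off 0x0e: read 00 6b as little → 0x6b00
  opcode bits[15:12]=0x6: inc/R
  rd@[11:8]=0xb ⇒ z
off 0x10: read 00 40 as little → 0x4000
  opcode bits[15:12]=0x4: decr/R
  rd@[11:8]=0x0 ⇒ a

cmp d, t; inc z; decr a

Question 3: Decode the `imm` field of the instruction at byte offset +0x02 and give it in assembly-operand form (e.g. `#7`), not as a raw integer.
#54

@+02  little-endian(36 58) = 0x5836
  opcode bits[15:12]=0x5: andi/RI
  [11:8] rd=8 = w
  [7:0] imm=54 = #54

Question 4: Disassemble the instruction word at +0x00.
[00] 0a 20 → 0x200a
  op=0x200a>>12=0x2 ⇒ jnz (J)
  imm@[11:0]=0xa ⇒ #10

jnz #10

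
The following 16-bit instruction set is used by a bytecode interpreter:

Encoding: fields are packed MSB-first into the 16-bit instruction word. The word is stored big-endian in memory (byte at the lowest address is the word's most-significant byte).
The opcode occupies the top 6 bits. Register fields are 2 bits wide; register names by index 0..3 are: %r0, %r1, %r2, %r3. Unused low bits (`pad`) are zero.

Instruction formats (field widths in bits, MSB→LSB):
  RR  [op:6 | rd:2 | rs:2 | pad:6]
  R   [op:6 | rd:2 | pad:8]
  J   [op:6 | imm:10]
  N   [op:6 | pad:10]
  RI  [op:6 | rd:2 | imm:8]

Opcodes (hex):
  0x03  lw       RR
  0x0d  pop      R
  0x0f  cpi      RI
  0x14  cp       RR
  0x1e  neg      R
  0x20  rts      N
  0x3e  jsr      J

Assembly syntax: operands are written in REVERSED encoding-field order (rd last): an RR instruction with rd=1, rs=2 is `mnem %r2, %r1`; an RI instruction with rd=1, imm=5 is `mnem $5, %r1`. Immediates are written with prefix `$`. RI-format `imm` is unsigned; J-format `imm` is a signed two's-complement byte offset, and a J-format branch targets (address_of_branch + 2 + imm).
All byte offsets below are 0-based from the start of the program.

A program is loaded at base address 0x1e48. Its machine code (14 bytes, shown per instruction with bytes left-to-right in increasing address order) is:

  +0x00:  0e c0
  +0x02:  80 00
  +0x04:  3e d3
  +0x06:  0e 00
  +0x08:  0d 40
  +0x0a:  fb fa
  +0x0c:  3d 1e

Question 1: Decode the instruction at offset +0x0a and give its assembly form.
jsr $-6

+0x0a: fb fa ⇒ word 0xfbfa (big)
  top 6b → 0x3e → jsr [J]
  [9:0] imm=1018 (s10→-6) = $-6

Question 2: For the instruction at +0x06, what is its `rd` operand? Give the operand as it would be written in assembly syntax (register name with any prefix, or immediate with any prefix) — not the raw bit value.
%r2

[06] 0e 00 → 0x0e00
  op=0x0e00>>10=0x3 ⇒ lw (RR)
  rd: (w>>8)&0x3=0x2 → %r2
  rs: (w>>6)&0x3=0x0 → %r0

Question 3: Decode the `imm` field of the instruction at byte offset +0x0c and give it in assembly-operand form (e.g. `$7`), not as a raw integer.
off 0x0c: read 3d 1e as big → 0x3d1e
  op=0x3d1e>>10=0xf ⇒ cpi (RI)
  rd@[9:8]=0x1 ⇒ %r1
  imm@[7:0]=0x1e ⇒ $30

$30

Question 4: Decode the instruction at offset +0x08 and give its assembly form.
lw %r1, %r1

[08] 0d 40 → 0x0d40
  opcode bits[15:10]=0x3: lw/RR
  rd: (w>>8)&0x3=0x1 → %r1
  rs: (w>>6)&0x3=0x1 → %r1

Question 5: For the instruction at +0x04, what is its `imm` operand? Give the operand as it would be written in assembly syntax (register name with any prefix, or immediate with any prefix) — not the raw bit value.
$211

@+04  big-endian(3e d3) = 0x3ed3
  opcode bits[15:10]=0xf: cpi/RI
  rd@[9:8]=0x2 ⇒ %r2
  imm@[7:0]=0xd3 ⇒ $211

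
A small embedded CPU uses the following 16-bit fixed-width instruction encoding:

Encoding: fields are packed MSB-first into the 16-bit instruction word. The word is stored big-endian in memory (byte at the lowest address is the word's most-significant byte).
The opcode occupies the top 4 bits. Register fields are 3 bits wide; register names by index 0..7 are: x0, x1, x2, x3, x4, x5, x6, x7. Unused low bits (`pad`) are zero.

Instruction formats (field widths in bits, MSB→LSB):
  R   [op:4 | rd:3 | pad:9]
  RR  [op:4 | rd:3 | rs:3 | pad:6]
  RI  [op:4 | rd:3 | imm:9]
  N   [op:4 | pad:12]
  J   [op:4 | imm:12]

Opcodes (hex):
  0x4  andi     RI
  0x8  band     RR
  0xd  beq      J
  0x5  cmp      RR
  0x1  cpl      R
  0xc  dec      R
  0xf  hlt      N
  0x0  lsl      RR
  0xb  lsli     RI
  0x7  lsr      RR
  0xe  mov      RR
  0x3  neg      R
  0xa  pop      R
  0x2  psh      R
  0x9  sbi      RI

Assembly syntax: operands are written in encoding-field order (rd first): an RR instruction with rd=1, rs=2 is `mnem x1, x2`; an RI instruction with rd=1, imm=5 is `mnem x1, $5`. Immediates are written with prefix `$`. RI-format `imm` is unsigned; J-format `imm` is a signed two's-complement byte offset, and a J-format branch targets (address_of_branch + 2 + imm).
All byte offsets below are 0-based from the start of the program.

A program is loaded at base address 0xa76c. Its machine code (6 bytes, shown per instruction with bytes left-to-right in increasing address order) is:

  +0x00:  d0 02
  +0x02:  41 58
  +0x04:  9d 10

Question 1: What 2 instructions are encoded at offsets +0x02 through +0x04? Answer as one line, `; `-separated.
+0x02: 41 58 ⇒ word 0x4158 (big)
  top 4b → 0x4 → andi [RI]
  [11:9] rd=0 = x0
  [8:0] imm=344 = $344
+0x04: 9d 10 ⇒ word 0x9d10 (big)
  top 4b → 0x9 → sbi [RI]
  [11:9] rd=6 = x6
  [8:0] imm=272 = $272

andi x0, $344; sbi x6, $272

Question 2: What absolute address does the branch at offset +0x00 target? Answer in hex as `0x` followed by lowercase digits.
@+00  big-endian(d0 02) = 0xd002
  op=0xd002>>12=0xd ⇒ beq (J)
  imm@[11:0]=0x2 ⇒ $2
  target = base 0xa76c + off 0x00 + 2 + imm 2 = 0xa770

0xa770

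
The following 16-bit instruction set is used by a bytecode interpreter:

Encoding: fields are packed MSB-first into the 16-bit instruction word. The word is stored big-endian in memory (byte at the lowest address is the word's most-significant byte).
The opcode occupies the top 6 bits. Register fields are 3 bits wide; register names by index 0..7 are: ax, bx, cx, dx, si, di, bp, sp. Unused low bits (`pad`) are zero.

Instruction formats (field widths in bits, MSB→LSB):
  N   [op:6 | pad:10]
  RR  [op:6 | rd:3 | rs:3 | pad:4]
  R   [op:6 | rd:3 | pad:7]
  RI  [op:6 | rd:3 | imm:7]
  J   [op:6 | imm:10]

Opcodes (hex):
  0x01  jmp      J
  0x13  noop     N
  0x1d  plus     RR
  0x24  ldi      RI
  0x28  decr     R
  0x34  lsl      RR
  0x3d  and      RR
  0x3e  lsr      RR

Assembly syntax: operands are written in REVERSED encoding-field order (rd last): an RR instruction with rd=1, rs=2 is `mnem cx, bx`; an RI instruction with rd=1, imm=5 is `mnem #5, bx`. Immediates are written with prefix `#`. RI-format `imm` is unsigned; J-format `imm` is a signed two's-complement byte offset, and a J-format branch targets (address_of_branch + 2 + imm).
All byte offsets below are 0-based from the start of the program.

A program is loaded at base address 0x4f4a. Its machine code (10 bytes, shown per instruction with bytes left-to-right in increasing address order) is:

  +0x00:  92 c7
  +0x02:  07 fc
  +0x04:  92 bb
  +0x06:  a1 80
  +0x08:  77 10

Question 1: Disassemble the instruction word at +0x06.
decr dx

off 0x06: read a1 80 as big → 0xa180
  op=0xa180>>10=0x28 ⇒ decr (R)
  rd@[9:7]=0x3 ⇒ dx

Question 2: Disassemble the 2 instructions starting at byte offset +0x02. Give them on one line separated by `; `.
jmp #-4; ldi #59, di

off 0x02: read 07 fc as big → 0x07fc
  top 6b → 0x1 → jmp [J]
  imm@[9:0]=0x3fc (s10→-4) ⇒ #-4
off 0x04: read 92 bb as big → 0x92bb
  top 6b → 0x24 → ldi [RI]
  rd@[9:7]=0x5 ⇒ di
  imm@[6:0]=0x3b ⇒ #59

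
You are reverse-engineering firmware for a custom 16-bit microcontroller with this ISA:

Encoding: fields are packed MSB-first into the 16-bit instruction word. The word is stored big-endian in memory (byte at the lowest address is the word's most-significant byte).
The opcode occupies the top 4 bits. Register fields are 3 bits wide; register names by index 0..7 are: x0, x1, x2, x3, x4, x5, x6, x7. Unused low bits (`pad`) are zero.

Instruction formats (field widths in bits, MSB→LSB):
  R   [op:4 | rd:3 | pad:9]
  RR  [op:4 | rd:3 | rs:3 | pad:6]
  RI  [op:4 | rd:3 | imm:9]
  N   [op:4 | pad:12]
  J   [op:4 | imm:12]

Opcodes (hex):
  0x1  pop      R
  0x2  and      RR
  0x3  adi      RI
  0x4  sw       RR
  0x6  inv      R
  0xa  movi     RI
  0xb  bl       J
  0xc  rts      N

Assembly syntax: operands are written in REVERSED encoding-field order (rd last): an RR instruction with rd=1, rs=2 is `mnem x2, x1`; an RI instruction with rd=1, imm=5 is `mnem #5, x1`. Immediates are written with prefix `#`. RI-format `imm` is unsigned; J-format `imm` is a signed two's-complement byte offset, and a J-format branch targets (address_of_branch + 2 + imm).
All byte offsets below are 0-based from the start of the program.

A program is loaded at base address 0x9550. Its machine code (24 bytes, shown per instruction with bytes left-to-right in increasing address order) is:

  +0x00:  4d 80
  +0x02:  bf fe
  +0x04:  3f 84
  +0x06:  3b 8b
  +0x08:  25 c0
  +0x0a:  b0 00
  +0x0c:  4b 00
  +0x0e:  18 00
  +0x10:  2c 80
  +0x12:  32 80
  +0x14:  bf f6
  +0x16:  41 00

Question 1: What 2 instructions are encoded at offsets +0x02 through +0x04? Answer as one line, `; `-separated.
bl #-2; adi #388, x7

+0x02: bf fe ⇒ word 0xbffe (big)
  opcode bits[15:12]=0xb: bl/J
  [11:0] imm=4094 (s12→-2) = #-2
+0x04: 3f 84 ⇒ word 0x3f84 (big)
  opcode bits[15:12]=0x3: adi/RI
  [11:9] rd=7 = x7
  [8:0] imm=388 = #388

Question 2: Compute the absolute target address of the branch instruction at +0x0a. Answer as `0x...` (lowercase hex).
off 0x0a: read b0 00 as big → 0xb000
  top 4b → 0xb → bl [J]
  [11:0] imm=0 = #0
  target = base 0x9550 + off 0x0a + 2 + imm 0 = 0x955c

0x955c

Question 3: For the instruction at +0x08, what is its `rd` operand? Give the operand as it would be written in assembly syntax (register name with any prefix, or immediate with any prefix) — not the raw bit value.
@+08  big-endian(25 c0) = 0x25c0
  top 4b → 0x2 → and [RR]
  rd@[11:9]=0x2 ⇒ x2
  rs@[8:6]=0x7 ⇒ x7

x2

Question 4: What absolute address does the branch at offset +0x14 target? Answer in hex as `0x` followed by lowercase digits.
+0x14: bf f6 ⇒ word 0xbff6 (big)
  opcode bits[15:12]=0xb: bl/J
  [11:0] imm=4086 (s12→-10) = #-10
  target = base 0x9550 + off 0x14 + 2 + imm -10 = 0x955c

0x955c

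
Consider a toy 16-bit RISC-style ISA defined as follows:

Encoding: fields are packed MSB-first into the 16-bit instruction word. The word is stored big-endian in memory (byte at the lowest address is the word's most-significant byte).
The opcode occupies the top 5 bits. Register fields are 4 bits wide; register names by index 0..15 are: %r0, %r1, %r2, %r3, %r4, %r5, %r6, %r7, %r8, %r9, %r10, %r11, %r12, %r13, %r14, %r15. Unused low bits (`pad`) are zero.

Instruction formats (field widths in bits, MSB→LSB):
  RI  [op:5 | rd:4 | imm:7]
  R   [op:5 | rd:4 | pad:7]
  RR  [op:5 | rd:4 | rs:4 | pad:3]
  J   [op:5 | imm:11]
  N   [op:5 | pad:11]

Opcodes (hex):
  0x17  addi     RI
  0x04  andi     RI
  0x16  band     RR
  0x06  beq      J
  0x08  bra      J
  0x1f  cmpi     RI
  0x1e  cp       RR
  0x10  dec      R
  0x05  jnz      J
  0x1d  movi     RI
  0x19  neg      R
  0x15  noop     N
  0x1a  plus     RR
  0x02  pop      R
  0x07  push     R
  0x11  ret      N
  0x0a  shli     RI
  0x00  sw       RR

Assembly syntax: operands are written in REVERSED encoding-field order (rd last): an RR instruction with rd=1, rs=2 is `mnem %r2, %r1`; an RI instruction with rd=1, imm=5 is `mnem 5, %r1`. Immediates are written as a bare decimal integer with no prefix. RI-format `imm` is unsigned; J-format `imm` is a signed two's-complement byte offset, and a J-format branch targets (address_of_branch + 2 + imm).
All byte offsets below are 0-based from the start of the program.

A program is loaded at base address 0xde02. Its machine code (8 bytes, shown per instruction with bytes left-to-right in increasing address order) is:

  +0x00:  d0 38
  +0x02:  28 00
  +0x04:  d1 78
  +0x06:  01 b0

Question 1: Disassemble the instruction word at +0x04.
@+04  big-endian(d1 78) = 0xd178
  op=0xd178>>11=0x1a ⇒ plus (RR)
  rd: (w>>7)&0xf=0x2 → %r2
  rs: (w>>3)&0xf=0xf → %r15

plus %r15, %r2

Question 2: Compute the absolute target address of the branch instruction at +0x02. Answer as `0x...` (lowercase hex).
0xde06

off 0x02: read 28 00 as big → 0x2800
  op=0x2800>>11=0x5 ⇒ jnz (J)
  imm: (w>>0)&0x7ff=0x0 → 0
  target = base 0xde02 + off 0x02 + 2 + imm 0 = 0xde06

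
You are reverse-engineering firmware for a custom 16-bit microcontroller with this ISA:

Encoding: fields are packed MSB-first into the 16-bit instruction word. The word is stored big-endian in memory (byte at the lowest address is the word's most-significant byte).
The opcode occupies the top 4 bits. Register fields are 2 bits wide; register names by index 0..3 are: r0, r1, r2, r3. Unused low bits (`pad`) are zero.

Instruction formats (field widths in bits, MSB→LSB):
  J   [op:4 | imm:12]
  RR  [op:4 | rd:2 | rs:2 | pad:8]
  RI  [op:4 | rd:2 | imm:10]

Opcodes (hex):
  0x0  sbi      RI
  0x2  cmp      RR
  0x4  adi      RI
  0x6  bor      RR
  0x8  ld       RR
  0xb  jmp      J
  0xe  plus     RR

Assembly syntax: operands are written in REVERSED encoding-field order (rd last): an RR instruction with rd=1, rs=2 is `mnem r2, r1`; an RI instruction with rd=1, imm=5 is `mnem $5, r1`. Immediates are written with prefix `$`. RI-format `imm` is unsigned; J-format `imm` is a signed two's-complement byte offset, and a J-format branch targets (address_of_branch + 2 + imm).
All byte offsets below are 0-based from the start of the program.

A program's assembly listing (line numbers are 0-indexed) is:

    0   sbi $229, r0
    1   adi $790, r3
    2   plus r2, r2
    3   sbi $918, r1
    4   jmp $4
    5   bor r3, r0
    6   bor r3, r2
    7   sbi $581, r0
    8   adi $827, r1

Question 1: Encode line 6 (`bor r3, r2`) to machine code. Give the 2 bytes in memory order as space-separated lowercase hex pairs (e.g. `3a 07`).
line 6 (bor): pack op=0x6:4|rd=2:2|rs=3:2|pad=0:8 = 0x6b00; big→ 6b 00

6b 00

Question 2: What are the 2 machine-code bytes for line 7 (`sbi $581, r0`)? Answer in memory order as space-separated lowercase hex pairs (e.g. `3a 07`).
line 7 (sbi): pack op=0x0:4|rd=0:2|imm=581:10 = 0x0245; big→ 02 45

02 45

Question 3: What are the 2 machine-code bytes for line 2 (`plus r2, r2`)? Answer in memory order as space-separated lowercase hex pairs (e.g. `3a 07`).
line 2 (plus): pack op=0xe:4|rd=2:2|rs=2:2|pad=0:8 = 0xea00; big→ ea 00

ea 00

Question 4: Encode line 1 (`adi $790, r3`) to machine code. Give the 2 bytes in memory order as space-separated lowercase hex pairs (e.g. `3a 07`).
line 1 (adi): pack op=0x4:4|rd=3:2|imm=790:10 = 0x4f16; big→ 4f 16

4f 16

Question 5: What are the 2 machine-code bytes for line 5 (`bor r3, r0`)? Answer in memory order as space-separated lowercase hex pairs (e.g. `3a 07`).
5. bor fields op=0x6:4|rd=0:2|rs=3:2|pad=0:8 → word 6300h → 63 00

63 00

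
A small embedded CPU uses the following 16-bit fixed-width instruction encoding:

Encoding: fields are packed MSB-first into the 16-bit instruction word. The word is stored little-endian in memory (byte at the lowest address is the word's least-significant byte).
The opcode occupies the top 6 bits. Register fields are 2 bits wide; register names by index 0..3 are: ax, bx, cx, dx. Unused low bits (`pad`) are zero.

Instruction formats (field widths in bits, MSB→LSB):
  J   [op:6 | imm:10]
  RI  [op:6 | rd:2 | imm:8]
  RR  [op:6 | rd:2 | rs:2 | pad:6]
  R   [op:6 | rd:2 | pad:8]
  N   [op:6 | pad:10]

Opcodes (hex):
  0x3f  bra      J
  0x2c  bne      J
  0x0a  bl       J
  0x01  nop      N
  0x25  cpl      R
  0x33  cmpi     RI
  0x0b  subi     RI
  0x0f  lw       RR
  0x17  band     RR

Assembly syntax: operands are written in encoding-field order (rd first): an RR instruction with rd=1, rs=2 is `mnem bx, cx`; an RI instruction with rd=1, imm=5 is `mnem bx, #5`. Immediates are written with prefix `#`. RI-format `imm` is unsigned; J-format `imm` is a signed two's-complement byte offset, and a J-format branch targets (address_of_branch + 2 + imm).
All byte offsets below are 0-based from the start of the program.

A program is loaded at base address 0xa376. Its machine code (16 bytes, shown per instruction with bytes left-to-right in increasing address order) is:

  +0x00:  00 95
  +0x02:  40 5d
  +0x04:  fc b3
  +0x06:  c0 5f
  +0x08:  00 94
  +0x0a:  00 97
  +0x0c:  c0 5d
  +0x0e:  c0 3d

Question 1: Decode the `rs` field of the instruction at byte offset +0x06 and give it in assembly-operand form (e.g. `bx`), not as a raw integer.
[06] c0 5f → 0x5fc0
  op=0x5fc0>>10=0x17 ⇒ band (RR)
  rd@[9:8]=0x3 ⇒ dx
  rs@[7:6]=0x3 ⇒ dx

dx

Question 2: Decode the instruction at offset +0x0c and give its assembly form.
band bx, dx

[0c] c0 5d → 0x5dc0
  top 6b → 0x17 → band [RR]
  rd@[9:8]=0x1 ⇒ bx
  rs@[7:6]=0x3 ⇒ dx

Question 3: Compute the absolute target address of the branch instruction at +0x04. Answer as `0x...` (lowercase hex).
@+04  little-endian(fc b3) = 0xb3fc
  op=0xb3fc>>10=0x2c ⇒ bne (J)
  imm: (w>>0)&0x3ff=0x3fc (s10→-4) → #-4
  target = base 0xa376 + off 0x04 + 2 + imm -4 = 0xa378

0xa378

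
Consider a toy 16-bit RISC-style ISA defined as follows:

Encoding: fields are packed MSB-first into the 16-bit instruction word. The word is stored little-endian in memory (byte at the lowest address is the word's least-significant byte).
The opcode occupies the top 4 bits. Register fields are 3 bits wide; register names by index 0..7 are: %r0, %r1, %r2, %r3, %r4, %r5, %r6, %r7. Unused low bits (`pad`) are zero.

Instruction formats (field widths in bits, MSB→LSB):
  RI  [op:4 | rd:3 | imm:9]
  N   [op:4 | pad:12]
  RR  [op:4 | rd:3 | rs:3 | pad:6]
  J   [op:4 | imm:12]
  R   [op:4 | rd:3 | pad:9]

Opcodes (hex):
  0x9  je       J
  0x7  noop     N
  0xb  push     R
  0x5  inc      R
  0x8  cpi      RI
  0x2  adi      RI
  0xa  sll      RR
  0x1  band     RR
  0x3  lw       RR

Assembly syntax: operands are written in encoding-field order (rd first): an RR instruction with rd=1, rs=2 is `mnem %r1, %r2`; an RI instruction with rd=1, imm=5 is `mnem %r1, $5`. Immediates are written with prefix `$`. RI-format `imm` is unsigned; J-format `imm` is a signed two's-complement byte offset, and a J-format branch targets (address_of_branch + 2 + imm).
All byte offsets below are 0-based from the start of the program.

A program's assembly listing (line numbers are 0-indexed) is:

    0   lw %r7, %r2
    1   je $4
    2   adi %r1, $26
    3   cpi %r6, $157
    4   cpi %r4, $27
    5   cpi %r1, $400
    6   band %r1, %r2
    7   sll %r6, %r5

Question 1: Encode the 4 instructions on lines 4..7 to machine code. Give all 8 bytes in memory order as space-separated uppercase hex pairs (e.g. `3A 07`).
4. cpi fields op=0x8:4|rd=4:3|imm=27:9 → word 881bh → 1b 88
5. cpi fields op=0x8:4|rd=1:3|imm=400:9 → word 8390h → 90 83
6. band fields op=0x1:4|rd=1:3|rs=2:3|pad=0:6 → word 1280h → 80 12
7. sll fields op=0xa:4|rd=6:3|rs=5:3|pad=0:6 → word ad40h → 40 ad

1B 88 90 83 80 12 40 AD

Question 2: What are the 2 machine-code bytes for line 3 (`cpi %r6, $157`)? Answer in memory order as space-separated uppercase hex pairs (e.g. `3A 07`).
3. cpi fields op=0x8:4|rd=6:3|imm=157:9 → word 8c9dh → 9d 8c

9D 8C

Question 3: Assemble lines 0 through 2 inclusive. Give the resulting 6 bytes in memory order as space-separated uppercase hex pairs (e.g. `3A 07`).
0. lw fields op=0x3:4|rd=7:3|rs=2:3|pad=0:6 → word 3e80h → 80 3e
1. je fields op=0x9:4|imm=4:12 → word 9004h → 04 90
2. adi fields op=0x2:4|rd=1:3|imm=26:9 → word 221ah → 1a 22

80 3E 04 90 1A 22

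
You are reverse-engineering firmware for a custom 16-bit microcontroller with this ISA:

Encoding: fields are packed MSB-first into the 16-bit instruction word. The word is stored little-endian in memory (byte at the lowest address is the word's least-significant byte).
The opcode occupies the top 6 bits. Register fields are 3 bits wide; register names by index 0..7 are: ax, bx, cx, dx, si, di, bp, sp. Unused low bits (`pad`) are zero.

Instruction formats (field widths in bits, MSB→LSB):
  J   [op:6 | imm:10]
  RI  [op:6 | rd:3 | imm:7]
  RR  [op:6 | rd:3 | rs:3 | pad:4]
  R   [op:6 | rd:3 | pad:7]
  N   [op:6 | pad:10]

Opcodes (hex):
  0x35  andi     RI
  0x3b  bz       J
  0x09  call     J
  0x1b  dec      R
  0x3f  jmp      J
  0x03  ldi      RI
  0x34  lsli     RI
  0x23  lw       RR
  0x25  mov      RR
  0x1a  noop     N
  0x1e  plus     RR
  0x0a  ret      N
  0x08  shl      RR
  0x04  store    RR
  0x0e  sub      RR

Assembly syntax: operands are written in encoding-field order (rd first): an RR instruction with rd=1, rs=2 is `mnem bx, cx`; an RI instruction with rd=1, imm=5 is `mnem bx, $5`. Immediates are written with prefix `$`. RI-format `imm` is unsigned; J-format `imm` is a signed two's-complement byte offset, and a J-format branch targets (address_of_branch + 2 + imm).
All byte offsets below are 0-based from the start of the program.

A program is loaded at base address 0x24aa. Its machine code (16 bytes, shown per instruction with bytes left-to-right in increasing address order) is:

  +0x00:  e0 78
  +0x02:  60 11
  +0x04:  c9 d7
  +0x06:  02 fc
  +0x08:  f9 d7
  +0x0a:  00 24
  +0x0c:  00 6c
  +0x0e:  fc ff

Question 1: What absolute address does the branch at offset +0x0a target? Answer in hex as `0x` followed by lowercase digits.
0x24b6

off 0x0a: read 00 24 as little → 0x2400
  op=0x2400>>10=0x9 ⇒ call (J)
  [9:0] imm=0 = $0
  target = base 0x24aa + off 0x0a + 2 + imm 0 = 0x24b6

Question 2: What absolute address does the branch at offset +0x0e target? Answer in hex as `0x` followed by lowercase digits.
0x24b6

@+0e  little-endian(fc ff) = 0xfffc
  opcode bits[15:10]=0x3f: jmp/J
  imm: (w>>0)&0x3ff=0x3fc (s10→-4) → $-4
  target = base 0x24aa + off 0x0e + 2 + imm -4 = 0x24b6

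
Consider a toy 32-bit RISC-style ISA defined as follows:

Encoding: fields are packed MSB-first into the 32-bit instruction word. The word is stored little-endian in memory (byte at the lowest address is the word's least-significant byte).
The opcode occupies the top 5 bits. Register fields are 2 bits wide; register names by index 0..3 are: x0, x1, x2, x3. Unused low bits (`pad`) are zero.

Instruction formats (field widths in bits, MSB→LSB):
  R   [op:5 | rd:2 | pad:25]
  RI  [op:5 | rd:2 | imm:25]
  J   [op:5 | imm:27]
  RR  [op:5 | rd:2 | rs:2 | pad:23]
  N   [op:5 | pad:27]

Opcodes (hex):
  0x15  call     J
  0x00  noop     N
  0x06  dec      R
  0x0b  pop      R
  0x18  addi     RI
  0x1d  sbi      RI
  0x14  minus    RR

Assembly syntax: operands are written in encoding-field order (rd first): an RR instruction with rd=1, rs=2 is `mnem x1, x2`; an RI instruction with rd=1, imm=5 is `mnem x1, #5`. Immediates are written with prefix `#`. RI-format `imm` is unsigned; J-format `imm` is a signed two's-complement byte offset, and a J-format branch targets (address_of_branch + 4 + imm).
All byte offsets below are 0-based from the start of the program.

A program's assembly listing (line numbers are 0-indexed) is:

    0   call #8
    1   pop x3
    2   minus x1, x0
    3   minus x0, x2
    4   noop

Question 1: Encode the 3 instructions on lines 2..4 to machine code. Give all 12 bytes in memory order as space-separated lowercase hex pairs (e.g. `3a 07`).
L2: minus op=0x14:5|rd=1:2|rs=0:2|pad=0:23 ⇒ 0xa2000000 ⇒ little 00 00 00 a2
L3: minus op=0x14:5|rd=0:2|rs=2:2|pad=0:23 ⇒ 0xa1000000 ⇒ little 00 00 00 a1
L4: noop op=0x0:5|pad=0:27 ⇒ 0x00000000 ⇒ little 00 00 00 00

00 00 00 a2 00 00 00 a1 00 00 00 00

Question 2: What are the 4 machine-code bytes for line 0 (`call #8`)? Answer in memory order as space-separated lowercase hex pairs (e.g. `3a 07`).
line 0 (call): pack op=0x15:5|imm=8:27 = 0xa8000008; little→ 08 00 00 a8

08 00 00 a8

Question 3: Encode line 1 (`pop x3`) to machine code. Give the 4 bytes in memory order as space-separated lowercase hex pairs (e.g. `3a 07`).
1. pop fields op=0xb:5|rd=3:2|pad=0:25 → word 5e000000h → 00 00 00 5e

00 00 00 5e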